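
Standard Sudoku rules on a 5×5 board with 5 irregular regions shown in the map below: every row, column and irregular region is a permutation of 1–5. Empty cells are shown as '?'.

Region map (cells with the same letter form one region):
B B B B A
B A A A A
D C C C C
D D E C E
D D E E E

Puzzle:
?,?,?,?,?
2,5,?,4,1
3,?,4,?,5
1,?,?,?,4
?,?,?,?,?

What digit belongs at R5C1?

R2C3 = 3: row 2 has {1,2,4,5}; col 3 has {4}; region has {1,4,5} → only 3 remains.
R4C2 = 2: row 4 has {1,4}; col 2 has {5}; region has {1,3} → only 2 remains.
R4C3 = 5: row 4 has {1,2,4}; col 3 has {3,4}; region has {4} → only 5 remains.
R4C4 = 3: row 4 has {1,2,4,5}; col 4 has {4}; region has {4,5} → only 3 remains.
R5C2 = 4: row 5 has {}; col 2 has {2,5}; region has {1,2,3} → only 4 remains.
R1C3 = 1: row 1 has {}; col 3 has {3,4,5}; region has {2} → only 1 remains.
R1C4 = 5: row 1 has {1}; col 4 has {3,4}; region has {1,2} → only 5 remains.
R1C5 = 2: row 1 has {1,5}; col 5 has {1,4,5}; region has {1,3,4,5} → only 2 remains.
R3C2 = 1: row 3 has {3,4,5}; col 2 has {2,4,5}; region has {3,4,5} → only 1 remains.
R3C4 = 2: row 3 has {1,3,4,5}; col 4 has {3,4,5}; region has {1,3,4,5} → only 2 remains.
R5C1 = 5: row 5 has {4}; col 1 has {1,2,3}; region has {1,2,3,4} → only 5 remains.

5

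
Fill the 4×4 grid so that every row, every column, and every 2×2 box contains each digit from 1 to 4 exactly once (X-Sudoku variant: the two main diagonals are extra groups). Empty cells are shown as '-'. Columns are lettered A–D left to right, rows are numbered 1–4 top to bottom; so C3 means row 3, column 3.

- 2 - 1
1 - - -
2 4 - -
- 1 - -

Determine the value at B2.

B2 = 3: row 2 has {1}; col 2 has {1,2,4}; box has {1,2}; main diagonal has {} → only 3 remains.

3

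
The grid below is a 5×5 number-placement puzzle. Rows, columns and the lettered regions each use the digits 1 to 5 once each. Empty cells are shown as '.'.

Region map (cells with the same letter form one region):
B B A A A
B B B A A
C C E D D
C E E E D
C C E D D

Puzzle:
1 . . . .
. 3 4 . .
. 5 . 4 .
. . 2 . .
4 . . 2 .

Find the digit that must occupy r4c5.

1

r1c2 = 2 (sole candidate).
r2c1 = 5 (sole candidate).
r2c4 = 1 (sole candidate).
r2c5 = 2 (sole candidate).
r4c1 = 3 (sole candidate).
r4c4 = 5 (sole candidate).
r4c5 = 1: row 4 has {2,3,5}; col 5 has {2}; region has {2,4} → only 1 remains.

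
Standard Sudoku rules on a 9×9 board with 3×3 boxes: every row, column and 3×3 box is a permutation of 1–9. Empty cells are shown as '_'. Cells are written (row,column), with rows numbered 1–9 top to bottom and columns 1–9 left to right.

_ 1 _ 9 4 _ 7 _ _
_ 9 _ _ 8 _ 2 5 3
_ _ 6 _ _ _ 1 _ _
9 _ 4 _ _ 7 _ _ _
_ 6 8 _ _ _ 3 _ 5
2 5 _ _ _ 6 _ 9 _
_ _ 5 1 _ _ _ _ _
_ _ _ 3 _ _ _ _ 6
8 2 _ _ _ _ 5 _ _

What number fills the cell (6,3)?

(1,9) = 8: row 1 has {1,4,7,9}; col 9 has {3,5,6}; box has {1,2,3,5,7} → only 8 remains.
(2,3) = 7: row 2 has {2,3,5,8,9}; col 3 has {4,5,6,8}; box has {1,6,9} → only 7 remains.
(2,4) = 6: row 2 has {2,3,5,7,8,9}; col 4 has {1,3,9}; box has {4,8,9} → only 6 remains.
(2,6) = 1: row 2 has {2,3,5,6,7,8,9}; col 6 has {6,7}; box has {4,6,8,9} → only 1 remains.
(3,8) = 4: row 3 has {1,6}; col 8 has {5,9}; box has {1,2,3,5,7,8} → only 4 remains.
(3,9) = 9: row 3 has {1,4,6}; col 9 has {3,5,6,8}; box has {1,2,3,4,5,7,8} → only 9 remains.
(4,2) = 3: row 4 has {4,7,9}; col 2 has {1,2,5,6,9}; box has {2,4,5,6,8,9} → only 3 remains.
(6,3) = 1: row 6 has {2,5,6,9}; col 3 has {4,5,6,7,8}; box has {2,3,4,5,6,8,9} → only 1 remains.

1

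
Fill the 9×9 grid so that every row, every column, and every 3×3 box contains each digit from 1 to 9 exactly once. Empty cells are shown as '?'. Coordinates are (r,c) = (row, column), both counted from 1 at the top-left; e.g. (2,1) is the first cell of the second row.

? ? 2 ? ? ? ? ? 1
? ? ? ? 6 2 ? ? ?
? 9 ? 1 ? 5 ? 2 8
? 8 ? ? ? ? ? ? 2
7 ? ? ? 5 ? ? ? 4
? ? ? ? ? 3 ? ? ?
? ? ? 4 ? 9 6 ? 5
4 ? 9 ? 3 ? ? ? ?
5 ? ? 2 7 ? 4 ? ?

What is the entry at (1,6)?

(3,5) = 4 (sole candidate).
(8,9) = 7 (sole candidate).
(5,2) = 2 (hidden single in row 5).
(6,5) = 2 (hidden single in row 6).
(7,1) = 2 (hidden single in row 7).
(8,7) = 2 (hidden single in row 8).
(8,4) = 5 (hidden single in row 8).
(4,6) = 4 (hidden single in column 6).
(1,6) = 7: in column 6, 7 can only go here (every other open cell in that column sees a 7).

7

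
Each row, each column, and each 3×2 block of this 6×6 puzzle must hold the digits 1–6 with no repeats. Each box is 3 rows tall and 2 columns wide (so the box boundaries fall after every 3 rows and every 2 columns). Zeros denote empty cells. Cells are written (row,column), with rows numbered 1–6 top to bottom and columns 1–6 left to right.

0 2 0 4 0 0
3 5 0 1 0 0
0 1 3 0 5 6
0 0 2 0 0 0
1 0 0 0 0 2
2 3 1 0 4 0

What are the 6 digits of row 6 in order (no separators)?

(1,1) = 6: row 1 has {2,4}; col 1 has {1,2,3}; box has {1,2,3,5} → only 6 remains.
(1,3) = 5: row 1 has {2,4,6}; col 3 has {1,2,3}; box has {1,3,4} → only 5 remains.
(2,3) = 6: row 2 has {1,3,5}; col 3 has {1,2,3,5}; box has {1,3,4,5} → only 6 remains.
(2,5) = 2: row 2 has {1,3,5,6}; col 5 has {4,5}; box has {5,6} → only 2 remains.
(2,6) = 4: row 2 has {1,2,3,5,6}; col 6 has {2,6}; box has {2,5,6} → only 4 remains.
(3,1) = 4: row 3 has {1,3,5,6}; col 1 has {1,2,3,6}; box has {1,2,3,5,6} → only 4 remains.
(3,4) = 2: row 3 has {1,3,4,5,6}; col 4 has {1,4}; box has {1,3,4,5,6} → only 2 remains.
(4,1) = 5: row 4 has {2}; col 1 has {1,2,3,4,6}; box has {1,2,3} → only 5 remains.
(5,3) = 4: row 5 has {1,2}; col 3 has {1,2,3,5,6}; box has {1,2} → only 4 remains.
(6,6) = 5: row 6 has {1,2,3,4}; col 6 has {2,4,6}; box has {2,4} → only 5 remains.
(5,2) = 6: row 5 has {1,2,4}; col 2 has {1,2,3,5}; box has {1,2,3,5} → only 6 remains.
(5,5) = 3: row 5 has {1,2,4,6}; col 5 has {2,4,5}; box has {2,4,5} → only 3 remains.
(6,4) = 6: row 6 has {1,2,3,4,5}; col 4 has {1,2,4}; box has {1,2,4} → only 6 remains.

231645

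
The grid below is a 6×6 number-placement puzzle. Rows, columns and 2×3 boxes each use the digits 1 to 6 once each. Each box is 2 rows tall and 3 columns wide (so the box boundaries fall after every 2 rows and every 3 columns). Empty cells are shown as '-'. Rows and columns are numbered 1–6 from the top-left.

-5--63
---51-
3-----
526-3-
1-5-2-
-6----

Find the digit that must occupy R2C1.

6

R1C3 = 1: in row 1, 1 can only go here (every other open cell in that row sees a 1).
R3C3 = 4: row 3 has {3}; col 3 has {1,5,6}; box has {2,3,5,6} → only 4 remains.
R3C5 = 5: row 3 has {3,4}; col 5 has {1,2,3,6}; box has {3} → only 5 remains.
R6C5 = 4: row 6 has {6}; col 5 has {1,2,3,5,6}; box has {2} → only 4 remains.
R3C2 = 1: row 3 has {3,4,5}; col 2 has {2,5,6}; box has {2,3,4,5,6} → only 1 remains.
R5C6 = 6: row 5 has {1,2,5}; col 6 has {3}; box has {2,4} → only 6 remains.
R6C1 = 2: row 6 has {4,6}; col 1 has {1,3,5}; box has {1,5,6} → only 2 remains.
R6C3 = 3: row 6 has {2,4,6}; col 3 has {1,4,5,6}; box has {1,2,5,6} → only 3 remains.
R6C4 = 1: row 6 has {2,3,4,6}; col 4 has {5}; box has {2,4,6} → only 1 remains.
R6C6 = 5: row 6 has {1,2,3,4,6}; col 6 has {3,6}; box has {1,2,4,6} → only 5 remains.
R1C1 = 4: row 1 has {1,3,5,6}; col 1 has {1,2,3,5}; box has {1,5} → only 4 remains.
R1C4 = 2: row 1 has {1,3,4,5,6}; col 4 has {1,5}; box has {1,3,5,6} → only 2 remains.
R2C1 = 6: row 2 has {1,5}; col 1 has {1,2,3,4,5}; box has {1,4,5} → only 6 remains.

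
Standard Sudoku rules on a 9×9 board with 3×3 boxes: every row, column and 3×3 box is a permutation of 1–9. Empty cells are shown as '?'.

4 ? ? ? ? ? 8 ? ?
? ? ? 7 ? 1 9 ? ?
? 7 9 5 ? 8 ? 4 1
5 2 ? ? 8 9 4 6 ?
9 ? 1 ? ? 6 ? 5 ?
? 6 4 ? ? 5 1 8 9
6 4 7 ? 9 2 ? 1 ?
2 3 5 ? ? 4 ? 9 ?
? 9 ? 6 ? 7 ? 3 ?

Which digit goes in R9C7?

R1C6 = 3: row 1 has {4,8}; col 6 has {1,2,4,5,6,7,8,9}; box has {1,5,7,8} → only 3 remains.
R2C8 = 2: row 2 has {1,7,9}; col 8 has {1,3,4,5,6,8,9}; box has {1,4,8,9} → only 2 remains.
R3C1 = 3: row 3 has {1,4,5,7,8,9}; col 1 has {2,4,5,6,9}; box has {4,7,9} → only 3 remains.
R3C7 = 6: row 3 has {1,3,4,5,7,8,9}; col 7 has {1,4,8,9}; box has {1,2,4,8,9} → only 6 remains.
R4C3 = 3: row 4 has {2,4,5,6,8,9}; col 3 has {1,4,5,7,9}; box has {1,2,4,5,6,9} → only 3 remains.
R4C4 = 1: row 4 has {2,3,4,5,6,8,9}; col 4 has {5,6,7}; box has {5,6,8,9} → only 1 remains.
R4C9 = 7: row 4 has {1,2,3,4,5,6,8,9}; col 9 has {1,9}; box has {1,4,5,6,8,9} → only 7 remains.
R5C2 = 8: row 5 has {1,5,6,9}; col 2 has {2,3,4,6,7,9}; box has {1,2,3,4,5,6,9} → only 8 remains.
R6C1 = 7: row 6 has {1,4,5,6,8,9}; col 1 has {2,3,4,5,6,9}; box has {1,2,3,4,5,6,8,9} → only 7 remains.
R7C7 = 5: row 7 has {1,2,4,6,7,9}; col 7 has {1,4,6,8,9}; box has {1,3,9} → only 5 remains.
R7C9 = 8: row 7 has {1,2,4,5,6,7,9}; col 9 has {1,7,9}; box has {1,3,5,9} → only 8 remains.
R8C4 = 8: row 8 has {2,3,4,5,9}; col 4 has {1,5,6,7}; box has {2,4,6,7,9} → only 8 remains.
R8C5 = 1: row 8 has {2,3,4,5,8,9}; col 5 has {8,9}; box has {2,4,6,7,8,9} → only 1 remains.
R8C7 = 7: row 8 has {1,2,3,4,5,8,9}; col 7 has {1,4,5,6,8,9}; box has {1,3,5,8,9} → only 7 remains.
R8C9 = 6: row 8 has {1,2,3,4,5,7,8,9}; col 9 has {1,7,8,9}; box has {1,3,5,7,8,9} → only 6 remains.
R9C3 = 8: row 9 has {3,6,7,9}; col 3 has {1,3,4,5,7,9}; box has {2,3,4,5,6,7,9} → only 8 remains.
R9C5 = 5: row 9 has {3,6,7,8,9}; col 5 has {1,8,9}; box has {1,2,4,6,7,8,9} → only 5 remains.
R9C7 = 2: row 9 has {3,5,6,7,8,9}; col 7 has {1,4,5,6,7,8,9}; box has {1,3,5,6,7,8,9} → only 2 remains.

2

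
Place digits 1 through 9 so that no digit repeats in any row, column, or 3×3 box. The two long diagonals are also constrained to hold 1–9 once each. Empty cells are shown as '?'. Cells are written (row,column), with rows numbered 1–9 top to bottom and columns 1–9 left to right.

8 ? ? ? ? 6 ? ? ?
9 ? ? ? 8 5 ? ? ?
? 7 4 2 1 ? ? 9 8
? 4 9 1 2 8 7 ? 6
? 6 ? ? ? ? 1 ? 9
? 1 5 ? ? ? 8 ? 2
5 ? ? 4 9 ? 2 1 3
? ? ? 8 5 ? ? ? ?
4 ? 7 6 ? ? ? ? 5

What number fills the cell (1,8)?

(2,2) = 3: row 2 has {5,8,9}; col 2 has {1,4,6,7}; box has {4,7,8,9}; main diagonal has {1,2,4,5,8} → only 3 remains.
(2,4) = 7: row 2 has {3,5,8,9}; col 4 has {1,2,4,6,8}; box has {1,2,5,6,8} → only 7 remains.
(3,1) = 6: row 3 has {1,2,4,7,8,9}; col 1 has {4,5,8,9}; box has {3,4,7,8,9} → only 6 remains.
(3,6) = 3: row 3 has {1,2,4,6,7,8,9}; col 6 has {5,6,8}; box has {1,2,5,6,7,8} → only 3 remains.
(3,7) = 5: row 3 has {1,2,3,4,6,7,8,9}; col 7 has {1,2,7,8}; box has {8,9}; anti-diagonal has {4,8} → only 5 remains.
(4,1) = 3: row 4 has {1,2,4,6,7,8,9}; col 1 has {4,5,6,8,9}; box has {1,4,5,6,9} → only 3 remains.
(4,8) = 5: row 4 has {1,2,3,4,6,7,8,9}; col 8 has {1,9}; box has {1,2,6,7,8,9} → only 5 remains.
(5,5) = 7: row 5 has {1,6,9}; col 5 has {1,2,5,8,9}; box has {1,2,8}; main diagonal has {1,2,3,4,5,8}; anti-diagonal has {4,5,8} → only 7 remains.
(5,6) = 4: row 5 has {1,6,7,9}; col 6 has {3,5,6,8}; box has {1,2,7,8} → only 4 remains.
(5,8) = 3: row 5 has {1,4,6,7,9}; col 8 has {1,5,9}; box has {1,2,5,6,7,8,9} → only 3 remains.
(6,1) = 7: row 6 has {1,2,5,8}; col 1 has {3,4,5,6,8,9}; box has {1,3,4,5,6,9} → only 7 remains.
(6,6) = 9: row 6 has {1,2,5,7,8}; col 6 has {3,4,5,6,8}; box has {1,2,4,7,8}; main diagonal has {1,2,3,4,5,7,8} → only 9 remains.
(6,8) = 4: row 6 has {1,2,5,7,8,9}; col 8 has {1,3,5,9}; box has {1,2,3,5,6,7,8,9} → only 4 remains.
(7,2) = 8: row 7 has {1,2,3,4,5,9}; col 2 has {1,3,4,6,7}; box has {4,5,7} → only 8 remains.
(7,3) = 6: row 7 has {1,2,3,4,5,8,9}; col 3 has {4,5,7,9}; box has {4,5,7,8}; anti-diagonal has {4,5,7,8} → only 6 remains.
(7,6) = 7: row 7 has {1,2,3,4,5,6,8,9}; col 6 has {3,4,5,6,8,9}; box has {4,5,6,8,9} → only 7 remains.
(8,8) = 6: row 8 has {5,8}; col 8 has {1,3,4,5,9}; box has {1,2,3,5}; main diagonal has {1,2,3,4,5,7,8,9} → only 6 remains.
(9,5) = 3: row 9 has {4,5,6,7}; col 5 has {1,2,5,7,8,9}; box has {4,5,6,7,8,9} → only 3 remains.
(9,7) = 9: row 9 has {3,4,5,6,7}; col 7 has {1,2,5,7,8}; box has {1,2,3,5,6} → only 9 remains.
(9,8) = 8: row 9 has {3,4,5,6,7,9}; col 8 has {1,3,4,5,6,9}; box has {1,2,3,5,6,9} → only 8 remains.
(1,4) = 9: row 1 has {6,8}; col 4 has {1,2,4,6,7,8}; box has {1,2,3,5,6,7,8} → only 9 remains.
(1,5) = 4: row 1 has {6,8,9}; col 5 has {1,2,3,5,7,8,9}; box has {1,2,3,5,6,7,8,9} → only 4 remains.
(1,7) = 3: row 1 has {4,6,8,9}; col 7 has {1,2,5,7,8,9}; box has {5,8,9} → only 3 remains.
(1,9) = 1: row 1 has {3,4,6,8,9}; col 9 has {2,3,5,6,8,9}; box has {3,5,8,9}; anti-diagonal has {4,5,6,7,8} → only 1 remains.
(2,8) = 2: row 2 has {3,5,7,8,9}; col 8 has {1,3,4,5,6,8,9}; box has {1,3,5,8,9}; anti-diagonal has {1,4,5,6,7,8} → only 2 remains.
(2,9) = 4: row 2 has {2,3,5,7,8,9}; col 9 has {1,2,3,5,6,8,9}; box has {1,2,3,5,8,9} → only 4 remains.
(5,1) = 2: row 5 has {1,3,4,6,7,9}; col 1 has {3,4,5,6,7,8,9}; box has {1,3,4,5,6,7,9} → only 2 remains.
(5,3) = 8: row 5 has {1,2,3,4,6,7,9}; col 3 has {4,5,6,7,9}; box has {1,2,3,4,5,6,7,9} → only 8 remains.
(5,4) = 5: row 5 has {1,2,3,4,6,7,8,9}; col 4 has {1,2,4,6,7,8,9}; box has {1,2,4,7,8,9} → only 5 remains.
(6,4) = 3: row 6 has {1,2,4,5,7,8,9}; col 4 has {1,2,4,5,6,7,8,9}; box has {1,2,4,5,7,8,9}; anti-diagonal has {1,2,4,5,6,7,8} → only 3 remains.
(6,5) = 6: row 6 has {1,2,3,4,5,7,8,9}; col 5 has {1,2,3,4,5,7,8,9}; box has {1,2,3,4,5,7,8,9} → only 6 remains.
(8,1) = 1: row 8 has {5,6,8}; col 1 has {2,3,4,5,6,7,8,9}; box has {4,5,6,7,8} → only 1 remains.
(8,2) = 9: row 8 has {1,5,6,8}; col 2 has {1,3,4,6,7,8}; box has {1,4,5,6,7,8}; anti-diagonal has {1,2,3,4,5,6,7,8} → only 9 remains.
(8,6) = 2: row 8 has {1,5,6,8,9}; col 6 has {3,4,5,6,7,8,9}; box has {3,4,5,6,7,8,9} → only 2 remains.
(8,7) = 4: row 8 has {1,2,5,6,8,9}; col 7 has {1,2,3,5,7,8,9}; box has {1,2,3,5,6,8,9} → only 4 remains.
(8,9) = 7: row 8 has {1,2,4,5,6,8,9}; col 9 has {1,2,3,4,5,6,8,9}; box has {1,2,3,4,5,6,8,9} → only 7 remains.
(9,2) = 2: row 9 has {3,4,5,6,7,8,9}; col 2 has {1,3,4,6,7,8,9}; box has {1,4,5,6,7,8,9} → only 2 remains.
(9,6) = 1: row 9 has {2,3,4,5,6,7,8,9}; col 6 has {2,3,4,5,6,7,8,9}; box has {2,3,4,5,6,7,8,9} → only 1 remains.
(1,2) = 5: row 1 has {1,3,4,6,8,9}; col 2 has {1,2,3,4,6,7,8,9}; box has {3,4,6,7,8,9} → only 5 remains.
(1,3) = 2: row 1 has {1,3,4,5,6,8,9}; col 3 has {4,5,6,7,8,9}; box has {3,4,5,6,7,8,9} → only 2 remains.
(1,8) = 7: row 1 has {1,2,3,4,5,6,8,9}; col 8 has {1,2,3,4,5,6,8,9}; box has {1,2,3,4,5,8,9} → only 7 remains.

7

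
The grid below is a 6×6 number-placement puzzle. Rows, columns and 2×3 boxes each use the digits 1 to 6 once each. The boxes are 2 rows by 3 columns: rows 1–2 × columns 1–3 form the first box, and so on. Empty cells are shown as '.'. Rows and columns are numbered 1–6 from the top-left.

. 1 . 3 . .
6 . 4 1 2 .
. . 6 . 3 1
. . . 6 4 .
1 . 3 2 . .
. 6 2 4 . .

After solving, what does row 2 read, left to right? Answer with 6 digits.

634125

row 1, column 3 = 5: row 1 has {1,3}; col 3 has {2,3,4,6}; box has {1,4,6} → only 5 remains.
row 1, column 5 = 6: row 1 has {1,3,5}; col 5 has {2,3,4}; box has {1,2,3} → only 6 remains.
row 1, column 6 = 4: row 1 has {1,3,5,6}; col 6 has {1}; box has {1,2,3,6} → only 4 remains.
row 2, column 2 = 3: row 2 has {1,2,4,6}; col 2 has {1,6}; box has {1,4,5,6} → only 3 remains.
row 2, column 6 = 5: row 2 has {1,2,3,4,6}; col 6 has {1,4}; box has {1,2,3,4,6} → only 5 remains.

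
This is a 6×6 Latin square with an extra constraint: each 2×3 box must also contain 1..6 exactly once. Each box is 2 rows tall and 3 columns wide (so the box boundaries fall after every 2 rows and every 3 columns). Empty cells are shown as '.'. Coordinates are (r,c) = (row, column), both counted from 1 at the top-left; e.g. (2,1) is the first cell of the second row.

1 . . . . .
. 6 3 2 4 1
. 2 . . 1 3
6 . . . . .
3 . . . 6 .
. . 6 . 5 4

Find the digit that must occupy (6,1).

2

(1,5) = 3 (sole candidate).
(2,1) = 5 (sole candidate).
(3,1) = 4 (sole candidate).
(3,3) = 5 (sole candidate).
(3,4) = 6 (sole candidate).
(4,3) = 1 (sole candidate).
(4,5) = 2 (sole candidate).
(4,6) = 5 (sole candidate).
(5,4) = 1 (sole candidate).
(5,6) = 2 (sole candidate).
(6,1) = 2: row 6 has {4,5,6}; col 1 has {1,3,4,5,6}; box has {3,6} → only 2 remains.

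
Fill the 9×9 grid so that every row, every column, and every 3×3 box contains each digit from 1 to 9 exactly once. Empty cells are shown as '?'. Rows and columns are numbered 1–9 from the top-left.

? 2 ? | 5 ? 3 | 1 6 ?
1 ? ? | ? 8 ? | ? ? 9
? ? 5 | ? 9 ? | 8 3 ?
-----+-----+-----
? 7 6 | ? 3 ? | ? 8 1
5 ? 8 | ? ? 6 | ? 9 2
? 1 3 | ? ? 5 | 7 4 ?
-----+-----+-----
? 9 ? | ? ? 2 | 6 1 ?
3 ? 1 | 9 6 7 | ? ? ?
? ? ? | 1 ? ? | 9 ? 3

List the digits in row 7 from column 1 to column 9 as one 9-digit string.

794352618

R2C6 = 4 (sole candidate).
R3C6 = 1 (sole candidate).
R4C6 = 9 (sole candidate).
R4C7 = 5 (sole candidate).
R5C2 = 4 (sole candidate).
R5C4 = 7 (sole candidate).
R5C5 = 1 (sole candidate).
R5C7 = 3 (sole candidate).
R6C5 = 2 (sole candidate).
R6C9 = 6 (sole candidate).
R9C6 = 8 (sole candidate).
R1C5 = 7 (sole candidate).
R1C9 = 4 (sole candidate).
R2C3 = 7 (sole candidate).
R2C7 = 2 (sole candidate).
R2C8 = 5 (sole candidate).
R3C2 = 6 (sole candidate).
R3C4 = 2 (sole candidate).
R3C9 = 7 (sole candidate).
R4C1 = 2 (sole candidate).
R4C4 = 4 (sole candidate).
R6C1 = 9 (sole candidate).
R6C4 = 8 (sole candidate).
R7C3 = 4: row 7 has {1,2,6,9}; col 3 has {1,3,5,6,7,8}; box has {1,3,9} → only 4 remains.
R7C4 = 3: row 7 has {1,2,4,6,9}; col 4 has {1,2,4,5,7,8,9}; box has {1,2,6,7,8,9} → only 3 remains.
R7C5 = 5: row 7 has {1,2,3,4,6,9}; col 5 has {1,2,3,6,7,8,9}; box has {1,2,3,6,7,8,9} → only 5 remains.
R7C9 = 8: row 7 has {1,2,3,4,5,6,9}; col 9 has {1,2,3,4,6,7,9}; box has {1,3,6,9} → only 8 remains.
R8C7 = 4 (sole candidate).
R8C8 = 2 (sole candidate).
R8C9 = 5 (sole candidate).
R9C2 = 5 (sole candidate).
R9C3 = 2 (sole candidate).
R9C5 = 4 (sole candidate).
R9C8 = 7 (sole candidate).
R1C1 = 8 (sole candidate).
R1C3 = 9 (sole candidate).
R2C2 = 3 (sole candidate).
R2C4 = 6 (sole candidate).
R3C1 = 4 (sole candidate).
R7C1 = 7: row 7 has {1,2,3,4,5,6,8,9}; col 1 has {1,2,3,4,5,8,9}; box has {1,2,3,4,5,9} → only 7 remains.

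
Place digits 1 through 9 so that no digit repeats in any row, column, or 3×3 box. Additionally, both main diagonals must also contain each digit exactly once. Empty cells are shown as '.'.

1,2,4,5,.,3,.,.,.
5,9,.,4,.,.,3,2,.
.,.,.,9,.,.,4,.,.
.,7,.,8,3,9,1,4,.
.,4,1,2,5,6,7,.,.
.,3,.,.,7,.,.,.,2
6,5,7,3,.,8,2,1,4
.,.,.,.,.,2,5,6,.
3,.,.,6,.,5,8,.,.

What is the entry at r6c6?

r3c3 = 3: row 3 has {4,9}; col 3 has {1,4,7}; box has {1,2,4,5,9}; main diagonal has {1,2,5,6,8,9} → only 3 remains.
r4c1 = 2: row 4 has {1,3,4,7,8,9}; col 1 has {1,3,5,6}; box has {1,3,4,7} → only 2 remains.
r6c4 = 1: row 6 has {2,3,7}; col 4 has {2,3,4,5,6,8,9}; box has {2,3,5,6,7,8,9}; anti-diagonal has {2,3,4,5,7,9} → only 1 remains.
r6c6 = 4: row 6 has {1,2,3,7}; col 6 has {2,3,5,6,8,9}; box has {1,2,3,5,6,7,8,9}; main diagonal has {1,2,3,5,6,8,9} → only 4 remains.

4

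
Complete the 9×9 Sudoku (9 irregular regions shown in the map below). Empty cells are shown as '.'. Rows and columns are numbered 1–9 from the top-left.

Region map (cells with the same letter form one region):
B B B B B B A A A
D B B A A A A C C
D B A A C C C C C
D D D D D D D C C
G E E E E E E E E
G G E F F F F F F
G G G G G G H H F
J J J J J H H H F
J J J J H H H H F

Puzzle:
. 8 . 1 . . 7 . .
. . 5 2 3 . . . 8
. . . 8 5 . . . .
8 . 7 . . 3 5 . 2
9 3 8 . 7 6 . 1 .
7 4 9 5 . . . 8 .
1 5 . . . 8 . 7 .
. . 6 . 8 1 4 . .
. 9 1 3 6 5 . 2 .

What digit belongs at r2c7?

1

r3c3 = 4: row 3 has {5,8}; col 3 has {1,5,6,7,8,9}; region has {2,3,7,8} → only 4 remains.
r5c4 = 4: row 5 has {1,3,6,7,8,9}; col 4 has {1,2,3,5,8}; region has {1,3,6,7,8,9} → only 4 remains.
r5c7 = 2: row 5 has {1,3,4,6,7,8,9}; col 7 has {4,5,7}; region has {1,3,4,6,7,8,9} → only 2 remains.
r5c9 = 5: row 5 has {1,2,3,4,6,7,8,9}; col 9 has {2,8}; region has {1,2,3,4,6,7,8,9} → only 5 remains.
r6c6 = 2: row 6 has {4,5,7,8,9}; col 6 has {1,3,5,6,8}; region has {5,8} → only 2 remains.
r7c4 = 6: row 7 has {1,5,7,8}; col 4 has {1,2,3,4,5,8}; region has {1,4,5,7,8,9} → only 6 remains.
r7c5 = 2: row 7 has {1,5,6,7,8}; col 5 has {3,5,6,7,8}; region has {1,4,5,6,7,8,9} → only 2 remains.
r8c4 = 7: row 8 has {1,4,6,8}; col 4 has {1,2,3,4,5,6,8}; region has {1,3,6,8,9} → only 7 remains.
r9c1 = 4: row 9 has {1,2,3,5,6,9}; col 1 has {1,7,8,9}; region has {1,3,6,7,8,9} → only 4 remains.
r9c7 = 8: row 9 has {1,2,3,4,5,6,9}; col 7 has {2,4,5,7}; region has {1,2,4,5,6,7} → only 8 remains.
r9c9 = 7: row 9 has {1,2,3,4,5,6,8,9}; col 9 has {2,5,8}; region has {2,5,8} → only 7 remains.
r2c1 = 6: row 2 has {2,3,5,8}; col 1 has {1,4,7,8,9}; region has {3,5,7,8} → only 6 remains.
r2c2 = 7: row 2 has {2,3,5,6,8}; col 2 has {3,4,5,8,9}; region has {1,5,8} → only 7 remains.
r2c6 = 9: row 2 has {2,3,5,6,7,8}; col 6 has {1,2,3,5,6,8}; region has {2,3,4,7,8} → only 9 remains.
r2c7 = 1: row 2 has {2,3,5,6,7,8,9}; col 7 has {2,4,5,7,8}; region has {2,3,4,7,8,9} → only 1 remains.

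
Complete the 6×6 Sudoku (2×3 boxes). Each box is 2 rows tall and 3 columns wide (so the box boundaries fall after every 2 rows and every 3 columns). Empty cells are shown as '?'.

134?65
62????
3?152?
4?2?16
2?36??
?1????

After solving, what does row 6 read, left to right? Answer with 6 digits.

516432

r1c4 = 2: row 1 has {1,3,4,5,6}; col 4 has {5,6}; box has {5,6} → only 2 remains.
r2c3 = 5: row 2 has {2,6}; col 3 has {1,2,3,4}; box has {1,2,3,4,6} → only 5 remains.
r3c2 = 6: row 3 has {1,2,3,5}; col 2 has {1,2,3}; box has {1,2,3,4} → only 6 remains.
r3c6 = 4: row 3 has {1,2,3,5,6}; col 6 has {5,6}; box has {1,2,5,6} → only 4 remains.
r4c2 = 5: row 4 has {1,2,4,6}; col 2 has {1,2,3,6}; box has {1,2,3,4,6} → only 5 remains.
r4c4 = 3: row 4 has {1,2,4,5,6}; col 4 has {2,5,6}; box has {1,2,4,5,6} → only 3 remains.
r5c2 = 4: row 5 has {2,3,6}; col 2 has {1,2,3,5,6}; box has {1,2,3} → only 4 remains.
r5c5 = 5: row 5 has {2,3,4,6}; col 5 has {1,2,6}; box has {6} → only 5 remains.
r5c6 = 1: row 5 has {2,3,4,5,6}; col 6 has {4,5,6}; box has {5,6} → only 1 remains.
r6c1 = 5: row 6 has {1}; col 1 has {1,2,3,4,6}; box has {1,2,3,4} → only 5 remains.
r6c3 = 6: row 6 has {1,5}; col 3 has {1,2,3,4,5}; box has {1,2,3,4,5} → only 6 remains.
r6c4 = 4: row 6 has {1,5,6}; col 4 has {2,3,5,6}; box has {1,5,6} → only 4 remains.
r6c5 = 3: row 6 has {1,4,5,6}; col 5 has {1,2,5,6}; box has {1,4,5,6} → only 3 remains.
r6c6 = 2: row 6 has {1,3,4,5,6}; col 6 has {1,4,5,6}; box has {1,3,4,5,6} → only 2 remains.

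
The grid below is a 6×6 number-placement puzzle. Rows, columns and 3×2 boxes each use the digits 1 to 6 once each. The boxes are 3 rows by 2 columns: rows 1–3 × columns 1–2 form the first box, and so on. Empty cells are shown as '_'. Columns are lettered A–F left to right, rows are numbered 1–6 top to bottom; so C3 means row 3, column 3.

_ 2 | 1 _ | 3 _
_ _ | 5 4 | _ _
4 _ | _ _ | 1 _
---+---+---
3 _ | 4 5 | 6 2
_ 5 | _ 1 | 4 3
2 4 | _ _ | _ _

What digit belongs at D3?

2

D1 = 6: row 1 has {1,2,3}; col 4 has {1,4,5}; box has {1,4,5} → only 6 remains.
E2 = 2: row 2 has {4,5}; col 5 has {1,3,4,6}; box has {1,3} → only 2 remains.
F2 = 6: row 2 has {2,4,5}; col 6 has {2,3}; box has {1,2,3} → only 6 remains.
F3 = 5: row 3 has {1,4}; col 6 has {2,3,6}; box has {1,2,3,6} → only 5 remains.
B4 = 1: row 4 has {2,3,4,5,6}; col 2 has {2,4,5}; box has {2,3,4,5} → only 1 remains.
A5 = 6: row 5 has {1,3,4,5}; col 1 has {2,3,4}; box has {1,2,3,4,5} → only 6 remains.
C5 = 2: row 5 has {1,3,4,5,6}; col 3 has {1,4,5}; box has {1,4,5} → only 2 remains.
D6 = 3: row 6 has {2,4}; col 4 has {1,4,5,6}; box has {1,2,4,5} → only 3 remains.
E6 = 5: row 6 has {2,3,4}; col 5 has {1,2,3,4,6}; box has {2,3,4,6} → only 5 remains.
F6 = 1: row 6 has {2,3,4,5}; col 6 has {2,3,5,6}; box has {2,3,4,5,6} → only 1 remains.
A1 = 5: row 1 has {1,2,3,6}; col 1 has {2,3,4,6}; box has {2,4} → only 5 remains.
F1 = 4: row 1 has {1,2,3,5,6}; col 6 has {1,2,3,5,6}; box has {1,2,3,5,6} → only 4 remains.
A2 = 1: row 2 has {2,4,5,6}; col 1 has {2,3,4,5,6}; box has {2,4,5} → only 1 remains.
B2 = 3: row 2 has {1,2,4,5,6}; col 2 has {1,2,4,5}; box has {1,2,4,5} → only 3 remains.
B3 = 6: row 3 has {1,4,5}; col 2 has {1,2,3,4,5}; box has {1,2,3,4,5} → only 6 remains.
C3 = 3: row 3 has {1,4,5,6}; col 3 has {1,2,4,5}; box has {1,4,5,6} → only 3 remains.
D3 = 2: row 3 has {1,3,4,5,6}; col 4 has {1,3,4,5,6}; box has {1,3,4,5,6} → only 2 remains.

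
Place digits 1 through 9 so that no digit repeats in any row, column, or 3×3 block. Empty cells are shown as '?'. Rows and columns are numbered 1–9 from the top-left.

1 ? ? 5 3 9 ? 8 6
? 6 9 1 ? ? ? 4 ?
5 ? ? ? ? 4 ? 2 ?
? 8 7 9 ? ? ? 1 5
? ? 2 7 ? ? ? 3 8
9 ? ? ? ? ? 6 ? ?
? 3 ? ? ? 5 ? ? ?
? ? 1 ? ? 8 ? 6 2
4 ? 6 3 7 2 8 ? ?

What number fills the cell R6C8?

R1C3 = 4 (sole candidate).
R1C7 = 7 (sole candidate).
R2C6 = 7 (sole candidate).
R2C9 = 3 (sole candidate).
R3C2 = 7 (sole candidate).
R5C1 = 6 (sole candidate).
R5C6 = 1 (sole candidate).
R6C6 = 3 (sole candidate).
R6C8 = 7: row 6 has {3,6,9}; col 8 has {1,2,3,4,6,8}; box has {1,3,5,6,8} → only 7 remains.

7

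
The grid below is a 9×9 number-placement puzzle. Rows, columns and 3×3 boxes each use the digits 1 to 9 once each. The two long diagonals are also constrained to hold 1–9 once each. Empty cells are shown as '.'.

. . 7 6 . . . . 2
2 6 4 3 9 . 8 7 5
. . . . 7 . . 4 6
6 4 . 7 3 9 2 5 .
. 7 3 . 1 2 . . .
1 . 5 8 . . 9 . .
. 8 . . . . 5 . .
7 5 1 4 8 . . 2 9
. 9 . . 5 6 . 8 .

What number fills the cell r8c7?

6

r1c5 = 4 (sole candidate).
r2c6 = 1 (sole candidate).
r3c7 = 3 (sole candidate).
r4c3 = 8 (sole candidate).
r4c9 = 1 (sole candidate).
r5c1 = 9 (sole candidate).
r5c4 = 5 (sole candidate).
r5c8 = 6 (sole candidate).
r6c2 = 2 (sole candidate).
r6c5 = 6 (sole candidate).
r6c6 = 4 (sole candidate).
r6c8 = 3 (sole candidate).
r6c9 = 7 (sole candidate).
r7c3 = 6 (sole candidate).
r7c5 = 2 (sole candidate).
r7c8 = 1 (sole candidate).
r8c6 = 3 (sole candidate).
r8c7 = 6: row 8 has {1,2,3,4,5,7,8,9}; col 7 has {2,3,5,8,9}; box has {1,2,5,8,9} → only 6 remains.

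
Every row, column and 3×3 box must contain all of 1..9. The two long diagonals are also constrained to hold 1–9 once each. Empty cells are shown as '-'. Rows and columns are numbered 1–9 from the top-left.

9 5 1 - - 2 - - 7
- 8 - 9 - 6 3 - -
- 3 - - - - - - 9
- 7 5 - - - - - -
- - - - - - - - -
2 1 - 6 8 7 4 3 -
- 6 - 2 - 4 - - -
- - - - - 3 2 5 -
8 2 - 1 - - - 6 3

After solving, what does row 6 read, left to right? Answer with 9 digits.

219687435

R4C4 = 4: row 4 has {5,7}; col 4 has {1,2,6,9}; box has {6,7,8}; main diagonal has {3,5,7,8,9} → only 4 remains.
R6C3 = 9: row 6 has {1,2,3,4,6,7,8}; col 3 has {1,5}; box has {1,2,5,7} → only 9 remains.
R6C9 = 5: row 6 has {1,2,3,4,6,7,8,9}; col 9 has {3,7,9}; box has {3,4} → only 5 remains.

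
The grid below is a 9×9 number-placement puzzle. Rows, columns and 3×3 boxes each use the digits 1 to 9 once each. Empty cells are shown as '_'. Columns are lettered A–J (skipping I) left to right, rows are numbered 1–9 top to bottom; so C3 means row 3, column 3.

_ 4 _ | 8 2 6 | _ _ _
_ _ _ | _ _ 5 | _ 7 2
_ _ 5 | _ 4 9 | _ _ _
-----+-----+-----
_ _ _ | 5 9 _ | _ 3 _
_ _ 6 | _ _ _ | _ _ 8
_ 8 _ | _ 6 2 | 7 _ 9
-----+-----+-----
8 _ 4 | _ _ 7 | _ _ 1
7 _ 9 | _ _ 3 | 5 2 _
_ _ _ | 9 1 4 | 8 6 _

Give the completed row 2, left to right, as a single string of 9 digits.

E2 = 3: row 2 has {2,5,7}; col 5 has {1,2,4,6,9}; box has {2,4,5,6,8,9} → only 3 remains.
E5 = 7: row 5 has {6,8}; col 5 has {1,2,3,4,6,9}; box has {2,5,6,9} → only 7 remains.
F5 = 1: row 5 has {6,7,8}; col 6 has {2,3,4,5,6,7,9}; box has {2,5,6,7,9} → only 1 remains.
E7 = 5: row 7 has {1,4,7,8}; col 5 has {1,2,3,4,6,7,9}; box has {1,3,4,7,9} → only 5 remains.
H7 = 9: row 7 has {1,4,5,7,8}; col 8 has {2,3,6,7}; box has {1,2,5,6,8} → only 9 remains.
D8 = 6: row 8 has {2,3,5,7,9}; col 4 has {5,8,9}; box has {1,3,4,5,7,9} → only 6 remains.
E8 = 8: row 8 has {2,3,5,6,7,9}; col 5 has {1,2,3,4,5,6,7,9}; box has {1,3,4,5,6,7,9} → only 8 remains.
J8 = 4: row 8 has {2,3,5,6,7,8,9}; col 9 has {1,2,8,9}; box has {1,2,5,6,8,9} → only 4 remains.
D2 = 1: row 2 has {2,3,5,7}; col 4 has {5,6,8,9}; box has {2,3,4,5,6,8,9} → only 1 remains.
D3 = 7: row 3 has {4,5,9}; col 4 has {1,5,6,8,9}; box has {1,2,3,4,5,6,8,9} → only 7 remains.
F4 = 8: row 4 has {3,5,9}; col 6 has {1,2,3,4,5,6,7,9}; box has {1,2,5,6,7,9} → only 8 remains.
J4 = 6: row 4 has {3,5,8,9}; col 9 has {1,2,4,8,9}; box has {3,7,8,9} → only 6 remains.
D7 = 2: row 7 has {1,4,5,7,8,9}; col 4 has {1,5,6,7,8,9}; box has {1,3,4,5,6,7,8,9} → only 2 remains.
G7 = 3: row 7 has {1,2,4,5,7,8,9}; col 7 has {5,7,8}; box has {1,2,4,5,6,8,9} → only 3 remains.
B8 = 1: row 8 has {2,3,4,5,6,7,8,9}; col 2 has {4,8}; box has {4,7,8,9} → only 1 remains.
J9 = 7: row 9 has {1,4,6,8,9}; col 9 has {1,2,4,6,8,9}; box has {1,2,3,4,5,6,8,9} → only 7 remains.
C2 = 8: row 2 has {1,2,3,5,7}; col 3 has {4,5,6,9}; box has {4,5} → only 8 remains.
J3 = 3: row 3 has {4,5,7,9}; col 9 has {1,2,4,6,7,8,9}; box has {2,7} → only 3 remains.
B7 = 6: row 7 has {1,2,3,4,5,7,8,9}; col 2 has {1,4,8}; box has {1,4,7,8,9} → only 6 remains.
J1 = 5: row 1 has {2,4,6,8}; col 9 has {1,2,3,4,6,7,8,9}; box has {2,3,7} → only 5 remains.
B2 = 9: row 2 has {1,2,3,5,7,8}; col 2 has {1,4,6,8}; box has {4,5,8} → only 9 remains.
B3 = 2: row 3 has {3,4,5,7,9}; col 2 has {1,4,6,8,9}; box has {4,5,8,9} → only 2 remains.
B4 = 7: row 4 has {3,5,6,8,9}; col 2 has {1,2,4,6,8,9}; box has {6,8} → only 7 remains.
H1 = 1: row 1 has {2,4,5,6,8}; col 8 has {2,3,6,7,9}; box has {2,3,5,7} → only 1 remains.
A2 = 6: row 2 has {1,2,3,5,7,8,9}; col 1 has {7,8}; box has {2,4,5,8,9} → only 6 remains.
G2 = 4: row 2 has {1,2,3,5,6,7,8,9}; col 7 has {3,5,7,8}; box has {1,2,3,5,7} → only 4 remains.

698135472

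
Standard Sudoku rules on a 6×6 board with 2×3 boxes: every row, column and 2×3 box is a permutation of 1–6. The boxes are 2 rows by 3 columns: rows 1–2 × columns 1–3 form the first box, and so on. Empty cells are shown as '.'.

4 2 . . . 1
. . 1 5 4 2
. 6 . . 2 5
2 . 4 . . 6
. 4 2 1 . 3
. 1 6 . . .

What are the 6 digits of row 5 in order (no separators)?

r2c2 = 3: row 2 has {1,2,4,5}; col 2 has {1,2,4,6}; box has {1,2,4} → only 3 remains.
r3c3 = 3: row 3 has {2,5,6}; col 3 has {1,2,4,6}; box has {2,4,6} → only 3 remains.
r3c4 = 4: row 3 has {2,3,5,6}; col 4 has {1,5}; box has {2,5,6} → only 4 remains.
r4c2 = 5: row 4 has {2,4,6}; col 2 has {1,2,3,4,6}; box has {2,3,4,6} → only 5 remains.
r4c4 = 3: row 4 has {2,4,5,6}; col 4 has {1,4,5}; box has {2,4,5,6} → only 3 remains.
r4c5 = 1: row 4 has {2,3,4,5,6}; col 5 has {2,4}; box has {2,3,4,5,6} → only 1 remains.
r5c1 = 5: row 5 has {1,2,3,4}; col 1 has {2,4}; box has {1,2,4,6} → only 5 remains.
r5c5 = 6: row 5 has {1,2,3,4,5}; col 5 has {1,2,4}; box has {1,3} → only 6 remains.

542163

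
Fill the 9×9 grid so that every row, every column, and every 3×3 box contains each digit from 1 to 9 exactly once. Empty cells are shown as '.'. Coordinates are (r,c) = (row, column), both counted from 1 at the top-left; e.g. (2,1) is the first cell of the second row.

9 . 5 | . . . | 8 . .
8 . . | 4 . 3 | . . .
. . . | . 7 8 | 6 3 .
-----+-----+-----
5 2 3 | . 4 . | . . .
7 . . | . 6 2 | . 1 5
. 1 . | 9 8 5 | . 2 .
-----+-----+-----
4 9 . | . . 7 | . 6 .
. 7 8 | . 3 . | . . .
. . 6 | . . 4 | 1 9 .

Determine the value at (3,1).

2

(2,2) = 6 (sole candidate).
(3,2) = 4 (sole candidate).
(4,6) = 1 (sole candidate).
(5,2) = 8 (sole candidate).
(5,4) = 3 (sole candidate).
(6,1) = 6 (sole candidate).
(6,3) = 4 (sole candidate).
(1,2) = 3 (sole candidate).
(1,6) = 6 (sole candidate).
(4,4) = 7 (sole candidate).
(4,7) = 9 (sole candidate).
(4,8) = 8 (sole candidate).
(4,9) = 6 (sole candidate).
(5,3) = 9 (sole candidate).
(5,7) = 4 (sole candidate).
(8,6) = 9 (sole candidate).
(9,2) = 5 (sole candidate).
(9,5) = 2 (sole candidate).
(1,5) = 1 (sole candidate).
(7,5) = 5 (sole candidate).
(9,1) = 3 (sole candidate).
(9,4) = 8 (sole candidate).
(9,9) = 7 (sole candidate).
(1,4) = 2 (sole candidate).
(1,9) = 4 (sole candidate).
(2,5) = 9 (sole candidate).
(3,4) = 5 (sole candidate).
(6,9) = 3 (sole candidate).
(7,4) = 1 (sole candidate).
(8,4) = 6 (sole candidate).
(8,9) = 2 (sole candidate).
(1,8) = 7 (sole candidate).
(2,8) = 5 (sole candidate).
(2,9) = 1 (sole candidate).
(3,9) = 9 (sole candidate).
(6,7) = 7 (sole candidate).
(7,3) = 2 (sole candidate).
(7,7) = 3 (sole candidate).
(7,9) = 8 (sole candidate).
(8,1) = 1 (sole candidate).
(8,7) = 5 (sole candidate).
(8,8) = 4 (sole candidate).
(2,3) = 7 (sole candidate).
(2,7) = 2 (sole candidate).
(3,1) = 2: row 3 has {3,4,5,6,7,8,9}; col 1 has {1,3,4,5,6,7,8,9}; box has {3,4,5,6,7,8,9} → only 2 remains.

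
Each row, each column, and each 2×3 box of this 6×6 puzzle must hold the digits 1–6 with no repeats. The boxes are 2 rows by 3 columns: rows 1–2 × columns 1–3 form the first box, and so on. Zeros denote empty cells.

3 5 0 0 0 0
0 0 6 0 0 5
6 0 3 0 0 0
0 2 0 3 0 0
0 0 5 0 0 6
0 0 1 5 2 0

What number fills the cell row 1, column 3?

2

row 4, column 3 = 4: row 4 has {2,3}; col 3 has {1,3,5,6}; box has {2,3,6} → only 4 remains.
row 4, column 6 = 1: row 4 has {2,3,4}; col 6 has {5,6}; box has {3} → only 1 remains.
row 6, column 1 = 4: row 6 has {1,2,5}; col 1 has {3,6}; box has {1,5} → only 4 remains.
row 6, column 6 = 3: row 6 has {1,2,4,5}; col 6 has {1,5,6}; box has {2,5,6} → only 3 remains.
row 1, column 3 = 2: row 1 has {3,5}; col 3 has {1,3,4,5,6}; box has {3,5,6} → only 2 remains.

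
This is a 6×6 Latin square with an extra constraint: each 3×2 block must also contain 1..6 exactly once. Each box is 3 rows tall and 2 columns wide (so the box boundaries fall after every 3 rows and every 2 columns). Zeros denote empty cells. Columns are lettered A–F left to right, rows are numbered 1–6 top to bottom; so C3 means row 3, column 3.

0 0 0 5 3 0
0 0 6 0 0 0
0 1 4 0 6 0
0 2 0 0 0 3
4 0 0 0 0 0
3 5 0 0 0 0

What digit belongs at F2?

4

B5 = 6 (sole candidate).
B1 = 4 (sole candidate).
B2 = 3 (sole candidate).
A4 = 1 (sole candidate).
C4 = 5 (sole candidate).
E4 = 4 (sole candidate).
D4 = 6 (sole candidate).
A1 = 6 (hidden single in row 1).
F2 = 4: in row 2, 4 can only go here (every other open cell in that row sees a 4).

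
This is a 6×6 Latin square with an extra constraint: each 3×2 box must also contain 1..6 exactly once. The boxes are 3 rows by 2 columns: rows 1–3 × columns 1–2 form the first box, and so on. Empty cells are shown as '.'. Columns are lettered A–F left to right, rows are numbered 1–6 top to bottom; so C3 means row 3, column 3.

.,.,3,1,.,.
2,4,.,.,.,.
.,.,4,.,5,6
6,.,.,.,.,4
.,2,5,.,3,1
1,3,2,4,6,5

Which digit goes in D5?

6

A1 = 5: row 1 has {1,3}; col 1 has {1,2,6}; box has {2,4} → only 5 remains.
B1 = 6: row 1 has {1,3,5}; col 2 has {2,3,4}; box has {2,4,5} → only 6 remains.
F1 = 2: row 1 has {1,3,5,6}; col 6 has {1,4,5,6}; box has {5,6} → only 2 remains.
C2 = 6: row 2 has {2,4}; col 3 has {2,3,4,5}; box has {1,3,4} → only 6 remains.
D2 = 5: row 2 has {2,4,6}; col 4 has {1,4}; box has {1,3,4,6} → only 5 remains.
E2 = 1: row 2 has {2,4,5,6}; col 5 has {3,5,6}; box has {2,5,6} → only 1 remains.
F2 = 3: row 2 has {1,2,4,5,6}; col 6 has {1,2,4,5,6}; box has {1,2,5,6} → only 3 remains.
A3 = 3: row 3 has {4,5,6}; col 1 has {1,2,5,6}; box has {2,4,5,6} → only 3 remains.
B3 = 1: row 3 has {3,4,5,6}; col 2 has {2,3,4,6}; box has {2,3,4,5,6} → only 1 remains.
D3 = 2: row 3 has {1,3,4,5,6}; col 4 has {1,4,5}; box has {1,3,4,5,6} → only 2 remains.
B4 = 5: row 4 has {4,6}; col 2 has {1,2,3,4,6}; box has {1,2,3,6} → only 5 remains.
C4 = 1: row 4 has {4,5,6}; col 3 has {2,3,4,5,6}; box has {2,4,5} → only 1 remains.
D4 = 3: row 4 has {1,4,5,6}; col 4 has {1,2,4,5}; box has {1,2,4,5} → only 3 remains.
E4 = 2: row 4 has {1,3,4,5,6}; col 5 has {1,3,5,6}; box has {1,3,4,5,6} → only 2 remains.
A5 = 4: row 5 has {1,2,3,5}; col 1 has {1,2,3,5,6}; box has {1,2,3,5,6} → only 4 remains.
D5 = 6: row 5 has {1,2,3,4,5}; col 4 has {1,2,3,4,5}; box has {1,2,3,4,5} → only 6 remains.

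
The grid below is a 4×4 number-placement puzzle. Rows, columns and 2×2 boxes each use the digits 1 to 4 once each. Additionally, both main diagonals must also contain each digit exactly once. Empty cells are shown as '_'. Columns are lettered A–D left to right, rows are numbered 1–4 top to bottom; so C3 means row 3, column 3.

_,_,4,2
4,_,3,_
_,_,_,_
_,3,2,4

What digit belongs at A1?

B1 = 1: row 1 has {2,4}; col 2 has {3}; box has {4} → only 1 remains.
B2 = 2: row 2 has {3,4}; col 2 has {1,3}; box has {1,4}; main diagonal has {4} → only 2 remains.
D2 = 1: row 2 has {2,3,4}; col 4 has {2,4}; box has {2,3,4} → only 1 remains.
B3 = 4: row 3 has {}; col 2 has {1,2,3}; box has {3}; anti-diagonal has {2,3} → only 4 remains.
C3 = 1: row 3 has {4}; col 3 has {2,3,4}; box has {2,4}; main diagonal has {2,4} → only 1 remains.
D3 = 3: row 3 has {1,4}; col 4 has {1,2,4}; box has {1,2,4} → only 3 remains.
A4 = 1: row 4 has {2,3,4}; col 1 has {4}; box has {3,4}; anti-diagonal has {2,3,4} → only 1 remains.
A1 = 3: row 1 has {1,2,4}; col 1 has {1,4}; box has {1,2,4}; main diagonal has {1,2,4} → only 3 remains.

3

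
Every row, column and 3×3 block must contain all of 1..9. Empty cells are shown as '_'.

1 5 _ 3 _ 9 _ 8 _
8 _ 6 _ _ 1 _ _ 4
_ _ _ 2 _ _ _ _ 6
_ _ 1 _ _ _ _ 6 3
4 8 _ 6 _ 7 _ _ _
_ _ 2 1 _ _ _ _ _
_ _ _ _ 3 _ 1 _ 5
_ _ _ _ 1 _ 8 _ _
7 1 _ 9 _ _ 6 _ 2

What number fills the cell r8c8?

r1c9 = 7: row 1 has {1,3,5,8,9}; col 9 has {2,3,4,5,6}; box has {4,6,8} → only 7 remains.
r8c9 = 9: row 8 has {1,8}; col 9 has {2,3,4,5,6,7}; box has {1,2,5,6,8} → only 9 remains.
r1c3 = 4: row 1 has {1,3,5,7,8,9}; col 3 has {1,2,6}; box has {1,5,6,8} → only 4 remains.
r1c5 = 6: row 1 has {1,3,4,5,7,8,9}; col 5 has {1,3}; box has {1,2,3,9} → only 6 remains.
r1c7 = 2: row 1 has {1,3,4,5,6,7,8,9}; col 7 has {1,6,8}; box has {4,6,7,8} → only 2 remains.
r5c9 = 1: row 5 has {4,6,7,8}; col 9 has {2,3,4,5,6,7,9}; box has {3,6} → only 1 remains.
r6c9 = 8: row 6 has {1,2}; col 9 has {1,2,3,4,5,6,7,9}; box has {1,3,6} → only 8 remains.
r2c2 = 2: in row 2, 2 can only go here (every other open cell in that row sees a 2).
r3c8 = 1: in row 3, 1 can only go here (every other open cell in that row sees a 1).
r5c3 = 3: in row 5, 3 can only go here (every other open cell in that row sees a 3).
r8c3 = 5: row 8 has {1,8,9}; col 3 has {1,2,3,4,6}; box has {1,7} → only 5 remains.
r9c3 = 8: row 9 has {1,2,6,7,9}; col 3 has {1,2,3,4,5,6}; box has {1,5,7} → only 8 remains.
r7c3 = 9: row 7 has {1,3,5}; col 3 has {1,2,3,4,5,6,8}; box has {1,5,7,8} → only 9 remains.
r3c3 = 7: row 3 has {1,2,6}; col 3 has {1,2,3,4,5,6,8,9}; box has {1,2,4,5,6,8} → only 7 remains.
r6c6 = 3: in row 6, 3 can only go here (every other open cell in that row sees a 3).
r9c8 = 3: in row 9, 3 can only go here (every other open cell in that row sees a 3).
r2c7 = 3: in row 2, 3 can only go here (every other open cell in that row sees a 3).
r2c8 = 9: in row 2, 9 can only go here (every other open cell in that row sees a 9).
r3c7 = 5: row 3 has {1,2,6,7}; col 7 has {1,2,3,6,8}; box has {1,2,3,4,6,7,8,9} → only 5 remains.
r5c7 = 9: row 5 has {1,3,4,6,7,8}; col 7 has {1,2,3,5,6,8}; box has {1,3,6,8} → only 9 remains.
r2c5 = 7: in column 5, 7 can only go here (every other open cell in that column sees a 7).
r2c4 = 5: row 2 has {1,2,3,4,6,7,8,9}; col 4 has {1,2,3,6,9}; box has {1,2,3,6,7,9} → only 5 remains.
r5c8 = 2: in column 8, 2 can only go here (every other open cell in that column sees a 2).
r5c5 = 5: row 5 has {1,2,3,4,6,7,8,9}; col 5 has {1,3,6,7}; box has {1,3,6,7} → only 5 remains.
r9c5 = 4: row 9 has {1,2,3,6,7,8,9}; col 5 has {1,3,5,6,7}; box has {1,3,9} → only 4 remains.
r9c6 = 5: row 9 has {1,2,3,4,6,7,8,9}; col 6 has {1,3,7,9}; box has {1,3,4,9} → only 5 remains.
r3c5 = 8: row 3 has {1,2,5,6,7}; col 5 has {1,3,4,5,6,7}; box has {1,2,3,5,6,7,9} → only 8 remains.
r3c6 = 4: row 3 has {1,2,5,6,7,8}; col 6 has {1,3,5,7,9}; box has {1,2,3,5,6,7,8,9} → only 4 remains.
r6c5 = 9: row 6 has {1,2,3,8}; col 5 has {1,3,4,5,6,7,8}; box has {1,3,5,6,7} → only 9 remains.
r8c4 = 7: row 8 has {1,5,8,9}; col 4 has {1,2,3,5,6,9}; box has {1,3,4,5,9} → only 7 remains.
r8c8 = 4: row 8 has {1,5,7,8,9}; col 8 has {1,2,3,6,8,9}; box has {1,2,3,5,6,8,9} → only 4 remains.

4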